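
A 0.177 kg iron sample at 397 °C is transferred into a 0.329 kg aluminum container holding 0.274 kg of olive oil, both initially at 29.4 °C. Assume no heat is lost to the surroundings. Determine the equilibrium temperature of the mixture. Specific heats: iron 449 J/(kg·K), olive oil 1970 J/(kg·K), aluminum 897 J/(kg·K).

T_f ≈ 61.4 °C

Heat gained plus heat lost sum to zero:
0.177·449·(T − 397) + 0.274·1970·(T − 29.4) + 0.329·897·(T − 29.4) = 0
79.47(T − 397) + 539.78(T − 29.4) + 295.11(T − 29.4) = 0
(79.47 + 539.78 + 295.11) T = 79.47·397 + 539.78·29.4 + 295.11·29.4
T ≈ 61.35 °C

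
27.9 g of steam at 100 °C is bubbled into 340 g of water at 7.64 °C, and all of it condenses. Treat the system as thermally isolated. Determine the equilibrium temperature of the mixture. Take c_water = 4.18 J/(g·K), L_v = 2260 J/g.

Setting the total heat transfer to zero:
condense steam: −27.9·2260 = −63054; condensate cools 100→T: 27.9·4.18·(T − 100) = 116.62(T − 100); original water: 1421.2(T − 7.64)
1537.8 T = 63054 + 11662 + 10858 = 85574
T ≈ 55.65 °C (< 100 °C, so full condensation is consistent).

T_f ≈ 55.6 °C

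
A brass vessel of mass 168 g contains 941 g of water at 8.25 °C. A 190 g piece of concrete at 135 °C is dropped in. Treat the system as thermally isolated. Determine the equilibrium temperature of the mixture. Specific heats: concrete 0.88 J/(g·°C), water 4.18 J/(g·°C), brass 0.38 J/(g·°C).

T_f ≈ 13.3 °C

Heat gained plus heat lost sum to zero:
190×0.88×(T − 135) + 941×4.18×(T − 8.25) + 168×0.38×(T − 8.25) = 0
167.2(T − 135) + 3933.4(T − 8.25) + 63.84(T − 8.25) = 0
4164.4 T = 55549
T = 55549 / 4164.4 = 13.3 °C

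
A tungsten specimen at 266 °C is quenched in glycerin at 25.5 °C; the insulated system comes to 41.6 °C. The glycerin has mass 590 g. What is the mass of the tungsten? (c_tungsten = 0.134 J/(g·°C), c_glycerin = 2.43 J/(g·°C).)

m ≈ 768 g

Net heat exchanged in the isolated system is zero:
m·0.134·(41.6 − 266) + 590·2.43·(41.6 − 25.5) = 0
-30.07 m = -23083
m = -23083/-30.07 ≈ 767.6 g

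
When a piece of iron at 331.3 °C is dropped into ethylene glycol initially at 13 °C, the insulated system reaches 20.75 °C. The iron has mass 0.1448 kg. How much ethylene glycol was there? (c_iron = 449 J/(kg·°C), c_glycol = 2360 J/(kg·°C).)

m ≈ 1.1 kg

Setting the total heat transfer to zero:
0.1448·449·(20.75 − 331.3) + m·2360·(20.75 − 13) = 0
18290 m = 20190
m = 20190/18290 ≈ 1.104 kg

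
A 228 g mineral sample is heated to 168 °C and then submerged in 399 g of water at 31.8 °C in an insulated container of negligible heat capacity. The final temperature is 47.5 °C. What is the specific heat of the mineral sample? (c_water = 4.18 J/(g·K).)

c ≈ 0.953 J/(g·K)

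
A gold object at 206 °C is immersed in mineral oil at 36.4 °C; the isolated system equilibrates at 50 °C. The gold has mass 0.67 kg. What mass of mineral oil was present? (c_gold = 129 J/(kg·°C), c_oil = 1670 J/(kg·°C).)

m ≈ 0.594 kg

Let T be the final temperature. ΣQ_i = 0:
0.67·129·(50 − 206) + m·1670·(50 − 36.4) = 0
22712 m = 13483
m = 13483/22712 ≈ 0.5937 kg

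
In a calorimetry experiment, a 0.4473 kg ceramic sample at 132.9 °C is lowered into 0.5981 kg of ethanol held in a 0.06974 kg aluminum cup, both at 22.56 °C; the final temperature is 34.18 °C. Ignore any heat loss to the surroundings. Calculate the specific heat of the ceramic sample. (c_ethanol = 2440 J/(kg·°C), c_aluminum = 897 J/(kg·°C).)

c ≈ 400 J/(kg·°C)

Setting the total heat transfer to zero:
0.4473×c×(34.18 − 132.9) + 0.5981×2440×(34.18 − 22.56) + 0.06974×897×(34.18 − 22.56) = 0
-44.16 c = -17685
c = -17685/-44.16 ≈ 400.5 J/(kg·°C)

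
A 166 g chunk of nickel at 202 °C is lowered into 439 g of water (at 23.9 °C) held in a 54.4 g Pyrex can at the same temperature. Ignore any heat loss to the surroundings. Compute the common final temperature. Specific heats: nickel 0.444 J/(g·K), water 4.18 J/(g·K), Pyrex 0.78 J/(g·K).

T_f ≈ 30.6 °C

Energy conservation, ΣQ = 0:
166·0.444·(T − 202) + 439·4.18·(T − 23.9) + 54.4·0.78·(T − 23.9) = 0
73.7(T − 202) + 1835(T − 23.9) + 42.43(T − 23.9) = 0
(73.7 + 1835 + 42.43) T = 73.7·202 + 1835·23.9 + 42.43·23.9
T = 59759/1951.2 ≈ 30.63 °C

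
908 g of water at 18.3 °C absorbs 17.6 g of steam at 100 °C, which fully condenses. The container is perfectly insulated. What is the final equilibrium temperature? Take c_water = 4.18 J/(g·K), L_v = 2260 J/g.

T_f ≈ 30.1 °C

Taking heat into each body as positive, Σ m c ΔT = 0:
condense steam: −17.6·2260 = −39776; condensed water 100 °C→T: 73.57(T − 100); water warms: 908·4.18·(T − 18.3) = 3795.4(T − 18.3)
3869 T = 39776 + 7356.8 + 69457 = 116589
T ≈ 30.13 °C (< 100 °C, so full condensation is consistent).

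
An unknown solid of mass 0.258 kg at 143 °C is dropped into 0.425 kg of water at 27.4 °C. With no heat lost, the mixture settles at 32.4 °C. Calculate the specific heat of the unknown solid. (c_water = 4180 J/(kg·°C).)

c ≈ 311 J/(kg·°C)

m_s c (T_s − T_f) = m_water c_water (T_f − T_0):
0.258·c·(143 − 32.4) = 0.425·4180·(32.4 − 27.4)
28.53 c = 8882.5  ⇒  c ≈ 311.3 J/(kg·°C)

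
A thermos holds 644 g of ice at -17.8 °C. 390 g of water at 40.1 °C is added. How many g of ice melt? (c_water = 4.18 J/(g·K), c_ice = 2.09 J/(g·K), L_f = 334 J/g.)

Heat available from the water dropping to 0 °C: 390·4.18·40.1 = 65371 J.
Of that, 644·2.09·17.8 = 23958 J goes to bring the ice to 0 °C, leaving 41413 J.
Melting all 644 g of ice would need 644·334 = 215096 J.
That's not enough to melt it all — equilibrium is at 0 °C with ice remaining.
Mass melted = 41413/334 ≈ 124 g.

m_melted ≈ 124 g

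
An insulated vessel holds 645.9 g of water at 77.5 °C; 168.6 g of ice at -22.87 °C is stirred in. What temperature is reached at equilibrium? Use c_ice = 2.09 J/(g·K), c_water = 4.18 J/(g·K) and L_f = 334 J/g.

T_f ≈ 42.6 °C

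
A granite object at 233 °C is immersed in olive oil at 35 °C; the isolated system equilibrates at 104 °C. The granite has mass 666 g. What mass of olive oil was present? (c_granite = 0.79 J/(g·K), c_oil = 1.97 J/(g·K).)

m ≈ 499 g

Net heat exchanged in the isolated system is zero:
666·0.79·(104 − 233) + m·1.97·(104 − 35) = 0
135.93 m = 67872
m = 67872/135.93 ≈ 499.3 g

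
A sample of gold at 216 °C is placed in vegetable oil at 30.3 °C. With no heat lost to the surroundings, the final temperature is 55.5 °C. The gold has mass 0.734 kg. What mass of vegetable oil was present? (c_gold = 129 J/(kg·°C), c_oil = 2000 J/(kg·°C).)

|Q_gold| = |Q_oil|:
0.734·129·(216 − 55.5) = m·2000·(55.5 − 30.3)
50400 m = 15197  ⇒  m ≈ 0.3015 kg

m ≈ 0.302 kg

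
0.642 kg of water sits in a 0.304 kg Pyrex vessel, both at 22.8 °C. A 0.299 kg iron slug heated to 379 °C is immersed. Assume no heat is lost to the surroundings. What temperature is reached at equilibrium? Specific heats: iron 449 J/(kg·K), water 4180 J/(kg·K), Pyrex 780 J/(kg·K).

T_f is the heat-capacity-weighted average of the initial temperatures:
T_f = (134.25·379 + 2683.6·22.8 + 237.12·22.8) / (134.25 + 2683.6 + 237.12)
    = 117473 / 3054.9 ≈ 38.45 °C

T_f ≈ 38.5 °C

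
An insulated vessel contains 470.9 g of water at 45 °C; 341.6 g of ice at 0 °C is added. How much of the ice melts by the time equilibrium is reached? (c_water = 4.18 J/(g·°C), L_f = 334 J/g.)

Cooling the water to 0 °C releases 470.9·4.18·45 = 88576 J.
Melting all 341.6 g of ice would need 341.6·334 = 114094 J.
Since 88576 < 114094 J, not all the ice melts; equilibrium is at 0 °C.
m_melt = 88576 / L_f = 265.2 g.

m_melted ≈ 265 g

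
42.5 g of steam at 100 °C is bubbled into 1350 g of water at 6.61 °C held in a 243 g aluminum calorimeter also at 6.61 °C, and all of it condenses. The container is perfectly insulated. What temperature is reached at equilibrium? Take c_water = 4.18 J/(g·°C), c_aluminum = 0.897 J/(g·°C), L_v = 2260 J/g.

T_f ≈ 25.3 °C

Taking heat into each body as positive, Σ m c ΔT = 0:
steam→water at 100 °C releases m L_v = 42.5·2260 = 96050; condensate cools 100→T: 42.5·4.18·(T − 100) = 177.65(T − 100); water warms: 1350·4.18·(T − 6.61) = 5643(T − 6.61); aluminum cup: 243·0.897·(T − 6.61) = 217.97(T − 6.61)
6038.6 T = 96050 + 17765 + 38741 = 152556
T ≈ 25.26 °C, under the boiling point, so the assumption holds.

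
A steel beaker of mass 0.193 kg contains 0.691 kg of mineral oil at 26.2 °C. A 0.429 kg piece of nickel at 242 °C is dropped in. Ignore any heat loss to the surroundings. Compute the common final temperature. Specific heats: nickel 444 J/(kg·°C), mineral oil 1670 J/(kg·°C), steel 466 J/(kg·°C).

T_f ≈ 54.9 °C

Taking heat into each body as positive, Σ m c ΔT = 0:
0.429×444×(T − 242) + 0.691×1670×(T − 26.2) + 0.193×466×(T − 26.2) = 0
190.48(T − 242) + 1154(T − 26.2) + 89.94(T − 26.2) = 0
(190.48 + 1154 + 89.94) T = 190.48×242 + 1154×26.2 + 89.94×26.2
T = 78686/1434.4 ≈ 54.86 °C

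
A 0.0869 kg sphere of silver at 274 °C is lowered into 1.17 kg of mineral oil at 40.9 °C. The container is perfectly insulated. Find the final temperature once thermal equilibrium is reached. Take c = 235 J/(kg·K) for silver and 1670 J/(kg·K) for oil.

T_f ≈ 43.3 °C

|Q_silver| = |Q_oil|:
0.0869·235·(274 − T) = 1.17·1670·(T − 40.9)
20.42(274 − T) = 1953.9(T − 40.9)
1974.3 T = 85510  ⇒  T ≈ 43.31 °C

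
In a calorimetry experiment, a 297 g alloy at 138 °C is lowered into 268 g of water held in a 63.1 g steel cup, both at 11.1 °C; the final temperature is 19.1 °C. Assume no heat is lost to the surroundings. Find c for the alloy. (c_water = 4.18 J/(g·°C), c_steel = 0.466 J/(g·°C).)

c ≈ 0.26 J/(g·°C)

Energy conservation, ΣQ = 0:
297×c×(19.1 − 138) + 268×4.18×(19.1 − 11.1) + 63.1×0.466×(19.1 − 11.1) = 0
-35313 c = -9197.2
c = -9197.2/-35313 ≈ 0.2604 J/(g·°C)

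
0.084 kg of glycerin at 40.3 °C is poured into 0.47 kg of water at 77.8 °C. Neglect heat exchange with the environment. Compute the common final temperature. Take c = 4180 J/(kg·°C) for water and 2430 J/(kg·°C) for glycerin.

T_f ≈ 74.3 °C

With ΣQ=0 the equilibrium temperature is the m·c-weighted mean:
T_f = (1964.6×77.8 + 204.12×40.3) / (1964.6 + 204.12)
    = 161072 / 2168.7 ≈ 74.27 °C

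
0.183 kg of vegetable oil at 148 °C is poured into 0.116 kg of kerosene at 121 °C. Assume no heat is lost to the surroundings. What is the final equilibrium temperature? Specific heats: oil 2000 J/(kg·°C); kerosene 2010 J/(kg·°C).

T_f ≈ 137.5 °C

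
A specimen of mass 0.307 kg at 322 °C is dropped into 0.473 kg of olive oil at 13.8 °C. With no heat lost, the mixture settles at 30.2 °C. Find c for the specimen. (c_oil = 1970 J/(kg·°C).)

c ≈ 171 J/(kg·°C)

m_s c (T_s − T_f) = m_oil c_oil (T_f − T_0):
0.307·c·(322 − 30.2) = 0.473·1970·(30.2 − 13.8)
89.58 c = 15282  ⇒  c ≈ 170.6 J/(kg·°C)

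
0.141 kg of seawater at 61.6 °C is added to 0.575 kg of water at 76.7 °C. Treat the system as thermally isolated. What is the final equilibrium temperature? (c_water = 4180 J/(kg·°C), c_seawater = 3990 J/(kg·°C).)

Energy conservation, ΣQ = 0:
0.575·4180·(T − 76.7) + 0.141·3990·(T − 61.6) = 0
2403.5(T − 76.7) + 562.59(T − 61.6) = 0
2966.1 T = 219004
T = 219004 / 2966.1 = 73.8 °C

T_f ≈ 73.8 °C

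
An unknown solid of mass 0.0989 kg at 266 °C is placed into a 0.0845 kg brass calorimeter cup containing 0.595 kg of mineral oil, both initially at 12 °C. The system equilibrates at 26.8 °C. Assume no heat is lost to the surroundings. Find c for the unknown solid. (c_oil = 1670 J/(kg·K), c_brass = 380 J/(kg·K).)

c ≈ 642 J/(kg·K)

Energy conservation, ΣQ = 0:
0.0989·c·(26.8 − 266) + 0.595·1670·(26.8 − 12) + 0.0845·380·(26.8 − 12) = 0
-23.66 c = -15181
c = -15181/-23.66 ≈ 641.7 J/(kg·K)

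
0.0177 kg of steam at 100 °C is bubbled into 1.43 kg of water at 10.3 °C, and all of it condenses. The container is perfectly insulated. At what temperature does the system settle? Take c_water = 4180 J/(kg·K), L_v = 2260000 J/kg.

T_f ≈ 18.0 °C

Taking heat into each body as positive, Σ m c ΔT = 0:
condense steam: −0.0177×2260000 = −40002
  condensate cools 100→T: 0.0177×4180×(T − 100) = 73.99(T − 100)
  water warms: 1.43×4180×(T − 10.3) = 5977.4(T − 10.3)
6051.4 T = 40002 + 7398.6 + 61567 = 108968
T ≈ 18.01 °C (< 100 °C, so full condensation is consistent).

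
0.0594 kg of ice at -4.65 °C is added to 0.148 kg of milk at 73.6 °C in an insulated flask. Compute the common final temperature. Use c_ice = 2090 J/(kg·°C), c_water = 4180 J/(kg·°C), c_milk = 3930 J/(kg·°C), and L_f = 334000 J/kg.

T_f ≈ 27.0 °C

Setting the total heat transfer to zero:
warm ice to 0 °C: 0.0594×2090×(0 − (-4.65)) = 577.28; melt ice: 0.0594×334000 = 19840; warm the meltwater: 248.29 T; milk: 581.64(T − 73.6)
829.93 T = 42809 − 20417 = 22392
T ≈ 26.98 °C — above 0 °C, consistent with complete melting.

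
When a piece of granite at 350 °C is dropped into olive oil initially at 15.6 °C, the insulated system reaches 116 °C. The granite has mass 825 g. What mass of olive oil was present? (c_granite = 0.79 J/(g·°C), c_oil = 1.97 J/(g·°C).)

m ≈ 771 g

|Q_granite| = |Q_oil|:
825·0.79·(350 − 116) = m·1.97·(116 − 15.6)
197.79 m = 152510  ⇒  m ≈ 771.1 g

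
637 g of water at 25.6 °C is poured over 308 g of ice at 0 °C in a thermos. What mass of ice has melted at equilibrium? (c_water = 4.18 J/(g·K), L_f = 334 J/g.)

m_melted ≈ 204 g

Heat available from the water dropping to 0 °C: 637·4.18·25.6 = 68164 J.
To melt every bit of ice: 308·334 = 102872 J.
68164 J < 102872 J, so only part of the ice melts and the system sits at 0 °C.
m_melted·334 = 68164  ⇒  m_melted ≈ 204.1 g.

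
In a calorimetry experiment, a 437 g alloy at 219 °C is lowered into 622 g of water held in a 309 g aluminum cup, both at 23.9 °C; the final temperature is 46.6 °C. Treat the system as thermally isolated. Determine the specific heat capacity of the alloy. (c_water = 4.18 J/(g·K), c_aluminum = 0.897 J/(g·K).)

c ≈ 0.867 J/(g·K)

Net heat exchanged in the isolated system is zero:
437·c·(46.6 − 219) + 622·4.18·(46.6 − 23.9) + 309·0.897·(46.6 − 23.9) = 0
-75339 c = -65311
c = -65311/-75339 ≈ 0.8669 J/(g·K)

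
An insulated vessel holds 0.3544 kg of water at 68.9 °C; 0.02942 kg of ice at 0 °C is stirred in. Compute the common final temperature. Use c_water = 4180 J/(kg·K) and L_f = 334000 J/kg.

T_f ≈ 57.5 °C

Conservation of energy gives ΣQ = 0:
melt ice: 0.02942·334000 = 9826.3
  warm the meltwater: 122.98 T
  water cools: 0.3544·4180·(T − 68.9) = 1481.4(T − 68.9)
1604.4 T = 102068 − 9826.3 = 92242
T ≈ 57.49 °C — above 0 °C, consistent with complete melting.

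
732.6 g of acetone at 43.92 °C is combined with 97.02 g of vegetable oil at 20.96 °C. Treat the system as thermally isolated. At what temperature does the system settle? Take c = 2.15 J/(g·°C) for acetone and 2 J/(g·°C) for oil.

T_f ≈ 41.4 °C

Taking heat into each body as positive, Σ m c ΔT = 0:
732.6*2.15*(T − 43.92) + 97.02*2*(T − 20.96) = 0
1769.1 T = 73245
T = 73245/1769.1 ≈ 41.40 °C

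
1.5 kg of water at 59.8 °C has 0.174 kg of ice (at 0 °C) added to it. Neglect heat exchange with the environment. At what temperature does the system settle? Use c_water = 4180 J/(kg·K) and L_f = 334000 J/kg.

Taking heat into each body as positive, Σ m c ΔT = 0:
latent heat to melt: 0.174×334000 = 58116; meltwater 0→T: 0.174×4180×T = 727.32 T; water cools: 1.5×4180×(T − 59.8) = 6270(T − 59.8)
6997.3 T = 374946 − 58116 = 316830
T ≈ 45.28 °C. Since T > 0 °C, the all-ice-melts assumption holds.

T_f ≈ 45.3 °C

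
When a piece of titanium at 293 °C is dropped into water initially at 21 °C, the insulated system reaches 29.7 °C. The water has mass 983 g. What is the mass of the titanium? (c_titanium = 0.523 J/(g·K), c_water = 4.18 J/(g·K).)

m ≈ 260 g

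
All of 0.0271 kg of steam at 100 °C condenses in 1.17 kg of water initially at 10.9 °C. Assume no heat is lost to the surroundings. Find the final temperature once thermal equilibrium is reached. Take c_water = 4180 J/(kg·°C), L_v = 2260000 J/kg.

T_f ≈ 25.2 °C

Heat gained plus heat lost sum to zero:
latent heat released on condensation: 0.0271×2260000 = 61246; condensed water 100 °C→T: 113.28(T − 100); original water: 4890.6(T − 10.9)
5003.9 T = 61246 + 11328 + 53308 = 125881
T ≈ 25.16 °C, under the boiling point, so the assumption holds.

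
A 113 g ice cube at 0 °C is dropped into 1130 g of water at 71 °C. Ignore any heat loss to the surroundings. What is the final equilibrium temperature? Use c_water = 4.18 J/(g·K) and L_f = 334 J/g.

T_f ≈ 57.3 °C

Heat gained plus heat lost sum to zero:
melt ice: 113×334 = 37742
  meltwater 0→T: 113×4.18×T = 472.34 T
  water: 4723.4(T − 71)
5195.7 T = 335361 − 37742 = 297619
T ≈ 57.28 °C — above 0 °C, consistent with complete melting.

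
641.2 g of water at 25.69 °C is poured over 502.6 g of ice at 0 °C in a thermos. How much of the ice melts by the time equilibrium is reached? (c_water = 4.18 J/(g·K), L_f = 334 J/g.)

m_melted ≈ 206 g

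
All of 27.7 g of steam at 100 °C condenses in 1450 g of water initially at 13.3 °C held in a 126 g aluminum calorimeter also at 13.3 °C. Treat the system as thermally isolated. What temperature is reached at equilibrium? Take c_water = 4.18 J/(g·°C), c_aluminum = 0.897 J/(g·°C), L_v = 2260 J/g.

T_f ≈ 24.8 °C

Setting the total heat transfer to zero:
steam→water at 100 °C releases m L_v = 27.7·2260 = 62602; condensed water 100 °C→T: 115.79(T − 100); original water: 6061(T − 13.3); aluminum cup: 126·0.897·(T − 13.3) = 113.02(T − 13.3)
6289.8 T = 62602 + 11579 + 82114 = 156295
T ≈ 24.85 °C (< 100 °C, so full condensation is consistent).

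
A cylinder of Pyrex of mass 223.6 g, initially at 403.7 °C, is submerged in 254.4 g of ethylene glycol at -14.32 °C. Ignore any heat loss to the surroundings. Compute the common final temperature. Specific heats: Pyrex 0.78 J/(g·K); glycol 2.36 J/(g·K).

T_f ≈ 79.8 °C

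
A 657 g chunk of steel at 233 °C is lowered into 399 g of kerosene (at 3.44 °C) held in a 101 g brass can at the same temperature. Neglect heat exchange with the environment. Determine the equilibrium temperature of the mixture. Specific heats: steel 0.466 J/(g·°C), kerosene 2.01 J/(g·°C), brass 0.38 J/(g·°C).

Let T be the final temperature. ΣQ_i = 0:
657×0.466×(T − 233) + 399×2.01×(T − 3.44) + 101×0.38×(T − 3.44) = 0
306.16(T − 233) + 801.99(T − 3.44) + 38.38(T − 3.44) = 0
1146.5 T = 74227
T ≈ 64.74 °C

T_f ≈ 64.7 °C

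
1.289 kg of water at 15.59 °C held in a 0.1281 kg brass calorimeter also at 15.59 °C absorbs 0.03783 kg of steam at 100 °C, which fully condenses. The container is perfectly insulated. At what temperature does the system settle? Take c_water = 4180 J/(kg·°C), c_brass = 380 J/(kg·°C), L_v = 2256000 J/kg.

Taking heat into each body as positive, Σ m c ΔT = 0:
steam→water at 100 °C releases m L_v = 0.03783·2256000 = 85344; condensed water 100 °C→T: 158.13(T − 100); water warms: 1.289·4180·(T − 15.59) = 5388(T − 15.59); cup: 48.68(T − 15.59)
5594.8 T = 85344 + 15813 + 84758 = 185916
T ≈ 33.23 °C (< 100 °C, so full condensation is consistent).

T_f ≈ 33.2 °C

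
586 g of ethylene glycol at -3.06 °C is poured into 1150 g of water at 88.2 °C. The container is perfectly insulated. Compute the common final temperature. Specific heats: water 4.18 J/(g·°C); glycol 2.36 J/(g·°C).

Setting the total heat transfer to zero:
1150*4.18*(T − 88.2) + 586*2.36*(T − (-3.06)) = 0
4807(T − 88.2) + 1383(T − (-3.06)) = 0
(4807 + 1383) T = 4807*88.2 + 1383*(-3.06)
T = 419746/6190 ≈ 67.81 °C

T_f ≈ 67.8 °C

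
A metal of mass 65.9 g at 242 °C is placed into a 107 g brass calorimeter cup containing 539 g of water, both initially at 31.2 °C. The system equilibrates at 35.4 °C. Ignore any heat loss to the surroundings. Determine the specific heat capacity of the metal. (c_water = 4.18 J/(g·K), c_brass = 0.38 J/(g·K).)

Let T be the final temperature. ΣQ_i = 0:
65.9×c×(35.4 − 242) + 539×4.18×(35.4 − 31.2) + 107×0.38×(35.4 − 31.2) = 0
-13615 c = -9633.5
c = -9633.5/-13615 ≈ 0.7076 J/(g·K)

c ≈ 0.708 J/(g·K)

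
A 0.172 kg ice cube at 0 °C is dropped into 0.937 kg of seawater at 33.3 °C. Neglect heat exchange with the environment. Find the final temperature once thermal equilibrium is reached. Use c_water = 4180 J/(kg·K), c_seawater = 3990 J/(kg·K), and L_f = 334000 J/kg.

Let T be the final temperature. ΣQ_i = 0:
fusion: m_ice L_f = 0.172×334000 = 57448
  meltwater 0→T: 0.172×4180×T = 718.96 T
  seawater: 3738.6(T − 33.3)
4457.6 T = 124496 − 57448 = 67048
T ≈ 15.04 °C. Since T > 0 °C, the all-ice-melts assumption holds.

T_f ≈ 15.0 °C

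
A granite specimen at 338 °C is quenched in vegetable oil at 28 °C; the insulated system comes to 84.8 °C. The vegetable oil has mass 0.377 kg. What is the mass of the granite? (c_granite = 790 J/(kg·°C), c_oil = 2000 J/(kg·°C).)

m ≈ 0.214 kg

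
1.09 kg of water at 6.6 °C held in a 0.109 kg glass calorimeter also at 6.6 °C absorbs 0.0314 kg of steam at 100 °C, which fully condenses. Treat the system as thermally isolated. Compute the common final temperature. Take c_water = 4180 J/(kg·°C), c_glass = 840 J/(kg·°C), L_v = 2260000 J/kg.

T_f ≈ 24.0 °C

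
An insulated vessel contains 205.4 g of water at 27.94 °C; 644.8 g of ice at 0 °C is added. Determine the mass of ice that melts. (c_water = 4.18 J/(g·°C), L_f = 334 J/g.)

m_melted ≈ 71.8 g

Cooling the water to 0 °C releases 205.4·4.18·27.94 = 23989 J.
To melt every bit of ice: 644.8·334 = 215363 J.
Since 23989 < 215363 J, not all the ice melts; equilibrium is at 0 °C.
m_melt = 23989 / L_f = 71.82 g.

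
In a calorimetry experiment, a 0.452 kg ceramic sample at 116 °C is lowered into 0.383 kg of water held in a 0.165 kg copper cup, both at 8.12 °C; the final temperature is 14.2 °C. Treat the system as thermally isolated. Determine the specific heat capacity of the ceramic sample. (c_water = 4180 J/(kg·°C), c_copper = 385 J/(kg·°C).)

Heat gained plus heat lost sum to zero:
0.452·c·(14.2 − 116) + 0.383·4180·(14.2 − 8.12) + 0.165·385·(14.2 − 8.12) = 0
-46.01 c = -10120
c = -10120/-46.01 ≈ 219.9 J/(kg·°C)

c ≈ 220 J/(kg·°C)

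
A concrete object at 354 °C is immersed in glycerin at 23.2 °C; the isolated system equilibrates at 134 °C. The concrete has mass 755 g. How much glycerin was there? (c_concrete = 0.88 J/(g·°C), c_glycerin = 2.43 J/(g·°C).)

Energy conservation, ΣQ = 0:
755×0.88×(134 − 354) + m×2.43×(134 − 23.2) = 0
269.24 m = 146168
m = 146168/269.24 ≈ 542.9 g

m ≈ 543 g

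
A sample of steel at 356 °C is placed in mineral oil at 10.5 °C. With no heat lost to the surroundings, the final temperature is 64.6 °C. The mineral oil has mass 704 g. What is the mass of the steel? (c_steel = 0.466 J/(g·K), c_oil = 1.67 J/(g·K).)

m ≈ 468 g

Heat lost by the steel = heat gained by the oil:
m×0.466×(356 − 64.6) = 704×1.67×(64.6 − 10.5)
135.79 m = 63604  ⇒  m ≈ 468.4 g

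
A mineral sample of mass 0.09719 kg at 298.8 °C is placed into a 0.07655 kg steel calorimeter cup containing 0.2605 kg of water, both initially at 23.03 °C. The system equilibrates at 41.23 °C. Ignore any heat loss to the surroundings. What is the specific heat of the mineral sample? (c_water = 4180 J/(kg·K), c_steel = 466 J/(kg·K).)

c ≈ 818 J/(kg·K)

Energy conservation, ΣQ = 0:
0.09719·c·(41.23 − 298.8) + 0.2605·4180·(41.23 − 23.03) + 0.07655·466·(41.23 − 23.03) = 0
-25.03 c = -20467
c = -20467/-25.03 ≈ 817.6 J/(kg·K)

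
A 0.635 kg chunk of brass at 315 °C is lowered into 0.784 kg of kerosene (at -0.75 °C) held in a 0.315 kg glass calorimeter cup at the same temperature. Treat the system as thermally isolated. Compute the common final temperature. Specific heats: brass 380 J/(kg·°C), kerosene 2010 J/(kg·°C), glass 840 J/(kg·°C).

T_f ≈ 35.8 °C

Taking heat into each body as positive, Σ m c ΔT = 0:
0.635*380*(T − 315) + 0.784*2010*(T − (-0.75)) + 0.315*840*(T − (-0.75)) = 0
241.3(T − 315) + 1575.8(T − (-0.75)) + 264.6(T − (-0.75)) = 0
(241.3 + 1575.8 + 264.6) T = 241.3*315 + 1575.8*(-0.75) + 264.6*(-0.75)
T = 74629/2081.7 ≈ 35.85 °C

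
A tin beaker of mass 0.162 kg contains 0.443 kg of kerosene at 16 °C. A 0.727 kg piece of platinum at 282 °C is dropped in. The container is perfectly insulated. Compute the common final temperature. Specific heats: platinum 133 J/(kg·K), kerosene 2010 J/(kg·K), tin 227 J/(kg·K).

Taking heat into each body as positive, Σ m c ΔT = 0:
0.727*133*(T − 282) + 0.443*2010*(T − 16) + 0.162*227*(T − 16) = 0
96.69(T − 282) + 890.43(T − 16) + 36.77(T − 16) = 0
1023.9 T = 42102
T ≈ 41.12 °C

T_f ≈ 41.1 °C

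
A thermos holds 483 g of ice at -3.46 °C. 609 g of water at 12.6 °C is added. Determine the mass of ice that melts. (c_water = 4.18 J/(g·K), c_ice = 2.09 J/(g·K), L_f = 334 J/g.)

Water can give up m c ΔT = 609·4.18·12.6 = 32075 J before reaching 0 °C.
Of that, 483·2.09·3.46 = 3492.8 J goes to bring the ice to 0 °C, leaving 28582 J.
To melt every bit of ice: 483·334 = 161322 J.
28582 J < 161322 J, so only part of the ice melts and the system sits at 0 °C.
m_melted·334 = 28582  ⇒  m_melted ≈ 85.57 g.

m_melted ≈ 85.6 g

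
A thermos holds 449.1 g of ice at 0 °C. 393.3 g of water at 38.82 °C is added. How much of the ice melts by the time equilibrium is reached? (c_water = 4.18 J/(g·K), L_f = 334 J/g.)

m_melted ≈ 191 g

Cooling the water to 0 °C releases 393.3·4.18·38.82 = 63820 J.
Fully melting the ice requires m_ice L_f = 449.1·334 = 149999 J.
63820 J < 149999 J, so only part of the ice melts and the system sits at 0 °C.
m_melted·334 = 63820  ⇒  m_melted ≈ 191.1 g.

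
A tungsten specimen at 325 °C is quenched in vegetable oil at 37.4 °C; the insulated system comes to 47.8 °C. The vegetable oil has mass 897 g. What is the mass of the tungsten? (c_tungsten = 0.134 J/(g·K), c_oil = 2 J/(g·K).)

m ≈ 502 g

Heat lost by the tungsten = heat gained by the oil:
m·0.134·(325 − 47.8) = 897·2·(47.8 − 37.4)
37.14 m = 18658  ⇒  m ≈ 502.3 g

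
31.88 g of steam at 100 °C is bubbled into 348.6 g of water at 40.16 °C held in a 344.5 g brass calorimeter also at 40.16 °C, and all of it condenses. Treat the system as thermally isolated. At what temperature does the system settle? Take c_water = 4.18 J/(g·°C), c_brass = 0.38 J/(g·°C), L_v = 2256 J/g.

Let T be the final temperature. ΣQ_i = 0:
condense steam: −31.88×2256 = −71921
  condensate cools 100→T: 31.88×4.18×(T − 100) = 133.26(T − 100)
  original water: 1457.1(T − 40.16)
  brass cup: 344.5×0.38×(T − 40.16) = 130.91(T − 40.16)
1721.3 T = 71921 + 13326 + 63776 = 149024
T ≈ 86.58 °C — below 100 °C, confirming all the steam condensed.

T_f ≈ 86.6 °C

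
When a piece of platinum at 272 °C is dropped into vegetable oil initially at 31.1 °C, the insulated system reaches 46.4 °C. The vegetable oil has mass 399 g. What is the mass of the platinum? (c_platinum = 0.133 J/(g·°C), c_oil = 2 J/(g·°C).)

Heat lost by the platinum = heat gained by the oil:
m·0.133·(272 − 46.4) = 399·2·(46.4 − 31.1)
30 m = 12209  ⇒  m ≈ 406.9 g

m ≈ 407 g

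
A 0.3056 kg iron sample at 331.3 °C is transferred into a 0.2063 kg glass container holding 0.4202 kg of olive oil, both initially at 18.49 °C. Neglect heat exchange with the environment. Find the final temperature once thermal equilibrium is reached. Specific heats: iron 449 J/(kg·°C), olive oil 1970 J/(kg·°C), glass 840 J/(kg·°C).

Taking heat into each body as positive, Σ m c ΔT = 0:
0.3056×449×(T − 331.3) + 0.4202×1970×(T − 18.49) + 0.2063×840×(T − 18.49) = 0
137.21(T − 331.3) + 827.79(T − 18.49) + 173.29(T − 18.49) = 0
(137.21 + 827.79 + 173.29) T = 137.21×331.3 + 827.79×18.49 + 173.29×18.49
T = 63969/1138.3 ≈ 56.20 °C

T_f ≈ 56.2 °C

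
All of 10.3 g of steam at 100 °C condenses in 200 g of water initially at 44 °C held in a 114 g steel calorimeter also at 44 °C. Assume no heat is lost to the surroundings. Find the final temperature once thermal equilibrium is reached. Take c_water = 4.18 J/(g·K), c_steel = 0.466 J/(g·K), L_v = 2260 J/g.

T_f ≈ 71.6 °C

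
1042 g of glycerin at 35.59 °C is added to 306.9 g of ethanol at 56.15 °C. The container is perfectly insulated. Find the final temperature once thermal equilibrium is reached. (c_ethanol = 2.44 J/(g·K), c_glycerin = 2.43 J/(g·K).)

T_f ≈ 40.3 °C

Heat lost by the ethanol equals heat gained by the glycerin:
306.9×2.44×(56.15 − T) = 1042×2.43×(T − 35.59)
748.84(56.15 − T) = 2532.1(T − 35.59)
3280.9 T = 132163  ⇒  T ≈ 40.28 °C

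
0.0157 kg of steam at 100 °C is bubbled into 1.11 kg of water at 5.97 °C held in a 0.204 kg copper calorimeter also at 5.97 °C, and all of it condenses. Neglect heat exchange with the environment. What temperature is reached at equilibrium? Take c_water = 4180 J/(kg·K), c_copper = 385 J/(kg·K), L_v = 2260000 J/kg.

T_f ≈ 14.7 °C

Energy conservation, ΣQ = 0:
condense steam: −0.0157·2260000 = −35482
  condensed water 100 °C→T: 65.63(T − 100)
  original water: 4639.8(T − 5.97)
  copper cup: 0.204·385·(T − 5.97) = 78.54(T − 5.97)
4784 T = 35482 + 6562.6 + 28168 = 70213
T ≈ 14.68 °C — below 100 °C, confirming all the steam condensed.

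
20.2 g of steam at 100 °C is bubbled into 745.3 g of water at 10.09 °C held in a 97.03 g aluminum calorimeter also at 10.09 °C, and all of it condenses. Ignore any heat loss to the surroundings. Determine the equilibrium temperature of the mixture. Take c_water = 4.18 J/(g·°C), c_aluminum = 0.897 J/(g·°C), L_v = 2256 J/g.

T_f ≈ 26.3 °C

Sum of m c ΔT and latent-heat terms is zero:
latent heat released on condensation: 20.2×2256 = 45571
  condensed water 100 °C→T: 84.44(T − 100)
  water warms: 745.3×4.18×(T − 10.09) = 3115.4(T − 10.09)
  aluminum cup: 97.03×0.897×(T − 10.09) = 87.04(T − 10.09)
3286.8 T = 45571 + 8443.6 + 32312 = 86327
T ≈ 26.26 °C, under the boiling point, so the assumption holds.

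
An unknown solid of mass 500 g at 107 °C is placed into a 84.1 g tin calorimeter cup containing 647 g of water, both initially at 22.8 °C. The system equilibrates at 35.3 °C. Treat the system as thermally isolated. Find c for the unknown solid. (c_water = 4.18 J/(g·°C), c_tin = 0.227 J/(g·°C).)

c ≈ 0.95 J/(g·°C)

Taking heat into each body as positive, Σ m c ΔT = 0:
500·c·(35.3 − 107) + 647·4.18·(35.3 − 22.8) + 84.1·0.227·(35.3 − 22.8) = 0
-35850 c = -34044
c = -34044/-35850 ≈ 0.9496 J/(g·°C)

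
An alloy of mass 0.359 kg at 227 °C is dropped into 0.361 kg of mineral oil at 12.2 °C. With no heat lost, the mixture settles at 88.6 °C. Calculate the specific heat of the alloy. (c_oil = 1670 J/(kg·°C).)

c ≈ 927 J/(kg·°C)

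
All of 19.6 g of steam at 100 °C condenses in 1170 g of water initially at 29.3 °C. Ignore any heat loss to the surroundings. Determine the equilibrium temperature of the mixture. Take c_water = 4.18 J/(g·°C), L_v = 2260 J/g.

Conservation of energy gives ΣQ = 0:
latent heat released on condensation: 19.6·2260 = 44296
  condensate cools 100→T: 19.6·4.18·(T − 100) = 81.93(T − 100)
  water warms: 1170·4.18·(T − 29.3) = 4890.6(T − 29.3)
4972.5 T = 44296 + 8192.8 + 143295 = 195783
T ≈ 39.37 °C, under the boiling point, so the assumption holds.

T_f ≈ 39.4 °C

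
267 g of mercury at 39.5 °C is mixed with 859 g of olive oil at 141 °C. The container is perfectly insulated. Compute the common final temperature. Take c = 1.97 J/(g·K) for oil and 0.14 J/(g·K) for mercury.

T_f ≈ 138.8 °C

Let T be the final temperature. ΣQ_i = 0:
859·1.97·(T − 141) + 267·0.14·(T − 39.5) = 0
1692.2(T − 141) + 37.38(T − 39.5) = 0
1729.6 T = 240081
T = 240081 / 1729.6 = 139 °C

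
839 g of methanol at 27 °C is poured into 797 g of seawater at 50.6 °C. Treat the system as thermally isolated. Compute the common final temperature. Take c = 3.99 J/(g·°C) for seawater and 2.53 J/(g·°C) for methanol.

T_f = Σ m_i c_i T_i / Σ m_i c_i:
T_f = (3180×50.6 + 2122.7×27) / (3180 + 2122.7)
    = 218222 / 5302.7 ≈ 41.15 °C

T_f ≈ 41.2 °C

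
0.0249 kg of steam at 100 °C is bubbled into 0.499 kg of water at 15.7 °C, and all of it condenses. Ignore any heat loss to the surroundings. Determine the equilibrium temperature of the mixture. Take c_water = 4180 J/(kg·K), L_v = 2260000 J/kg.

T_f ≈ 45.4 °C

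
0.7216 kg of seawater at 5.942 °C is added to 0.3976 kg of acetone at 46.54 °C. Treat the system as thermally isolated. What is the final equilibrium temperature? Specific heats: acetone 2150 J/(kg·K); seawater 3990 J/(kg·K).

T_f = Σ m_i c_i T_i / Σ m_i c_i:
T_f = (854.84*46.54 + 2879.2*5.942) / (854.84 + 2879.2)
    = 56892 / 3734 ≈ 15.24 °C

T_f ≈ 15.2 °C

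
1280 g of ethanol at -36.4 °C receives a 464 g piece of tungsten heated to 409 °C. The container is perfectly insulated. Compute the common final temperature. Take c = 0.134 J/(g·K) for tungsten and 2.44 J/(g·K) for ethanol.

Let T be the final temperature. ΣQ_i = 0:
464×0.134×(T − 409) + 1280×2.44×(T − (-36.4)) = 0
62.18(T − 409) + 3123.2(T − (-36.4)) = 0
3185.4 T = -88254
T = -88254 / 3185.4 = -27.7 °C

T_f ≈ -27.7 °C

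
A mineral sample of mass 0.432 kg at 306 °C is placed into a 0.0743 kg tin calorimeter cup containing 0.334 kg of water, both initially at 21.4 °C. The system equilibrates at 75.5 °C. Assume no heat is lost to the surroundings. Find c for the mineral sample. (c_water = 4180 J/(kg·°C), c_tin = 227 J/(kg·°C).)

Energy conservation, ΣQ = 0:
0.432×c×(75.5 − 306) + 0.334×4180×(75.5 − 21.4) + 0.0743×227×(75.5 − 21.4) = 0
-99.58 c = -76443
c = -76443/-99.58 ≈ 767.7 J/(kg·°C)

c ≈ 768 J/(kg·°C)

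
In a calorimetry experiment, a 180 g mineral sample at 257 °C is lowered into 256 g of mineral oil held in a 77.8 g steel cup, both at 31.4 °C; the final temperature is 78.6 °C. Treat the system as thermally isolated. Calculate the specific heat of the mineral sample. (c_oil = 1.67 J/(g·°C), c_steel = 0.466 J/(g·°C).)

Heat gained plus heat lost sum to zero:
180×c×(78.6 − 257) + 256×1.67×(78.6 − 31.4) + 77.8×0.466×(78.6 − 31.4) = 0
-32112 c = -21890
c = -21890/-32112 ≈ 0.6817 J/(g·°C)

c ≈ 0.682 J/(g·°C)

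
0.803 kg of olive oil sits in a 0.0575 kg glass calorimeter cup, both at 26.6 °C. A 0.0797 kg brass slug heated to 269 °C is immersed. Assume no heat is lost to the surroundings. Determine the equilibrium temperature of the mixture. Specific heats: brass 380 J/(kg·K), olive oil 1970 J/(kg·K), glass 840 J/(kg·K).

T_f ≈ 31.0 °C

Conservation of energy gives ΣQ = 0:
0.0797·380·(T − 269) + 0.803·1970·(T − 26.6) + 0.0575·840·(T − 26.6) = 0
30.29(T − 269) + 1581.9(T − 26.6) + 48.3(T − 26.6) = 0
(30.29 + 1581.9 + 48.3) T = 30.29·269 + 1581.9·26.6 + 48.3·26.6
T = 51511/1660.5 ≈ 31.02 °C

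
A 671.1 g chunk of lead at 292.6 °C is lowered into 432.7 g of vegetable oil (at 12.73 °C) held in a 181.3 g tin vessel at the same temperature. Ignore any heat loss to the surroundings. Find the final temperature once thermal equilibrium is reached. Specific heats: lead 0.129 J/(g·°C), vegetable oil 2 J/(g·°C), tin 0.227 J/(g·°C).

T_f ≈ 37.1 °C

With ΣQ=0 the equilibrium temperature is the m·c-weighted mean:
T_f = (86.57×292.6 + 865.4×12.73 + 41.16×12.73) / (86.57 + 865.4 + 41.16)
    = 36871 / 993.13 ≈ 37.13 °C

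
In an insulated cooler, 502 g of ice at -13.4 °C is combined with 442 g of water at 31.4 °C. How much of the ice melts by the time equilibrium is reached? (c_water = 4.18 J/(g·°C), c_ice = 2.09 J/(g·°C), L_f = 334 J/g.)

m_melted ≈ 132 g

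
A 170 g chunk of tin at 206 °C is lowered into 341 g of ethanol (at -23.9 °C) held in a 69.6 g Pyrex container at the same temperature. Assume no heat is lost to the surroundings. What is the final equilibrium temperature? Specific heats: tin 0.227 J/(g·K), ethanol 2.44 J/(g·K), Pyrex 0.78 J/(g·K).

Let T be the final temperature. ΣQ_i = 0:
170*0.227*(T − 206) + 341*2.44*(T − (-23.9)) + 69.6*0.78*(T − (-23.9)) = 0
38.59(T − 206) + 832.04(T − (-23.9)) + 54.29(T − (-23.9)) = 0
(38.59 + 832.04 + 54.29) T = 38.59*206 + 832.04*(-23.9) + 54.29*(-23.9)
T ≈ -14.31 °C

T_f ≈ -14.3 °C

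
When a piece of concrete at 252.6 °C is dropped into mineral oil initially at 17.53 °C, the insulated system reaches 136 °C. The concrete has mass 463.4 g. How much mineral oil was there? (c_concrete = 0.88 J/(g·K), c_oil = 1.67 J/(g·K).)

m ≈ 240 g

|Q_concrete| = |Q_oil|:
463.4·0.88·(252.6 − 136) = m·1.67·(136 − 17.53)
197.84 m = 47549  ⇒  m ≈ 240.3 g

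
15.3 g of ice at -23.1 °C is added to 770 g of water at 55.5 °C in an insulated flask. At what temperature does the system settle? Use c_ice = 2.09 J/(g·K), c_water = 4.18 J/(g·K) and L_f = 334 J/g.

T_f ≈ 52.6 °C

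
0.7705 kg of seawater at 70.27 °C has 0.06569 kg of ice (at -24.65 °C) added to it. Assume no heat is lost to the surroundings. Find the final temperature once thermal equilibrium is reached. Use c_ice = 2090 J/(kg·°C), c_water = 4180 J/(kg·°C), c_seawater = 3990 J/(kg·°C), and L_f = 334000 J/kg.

T_f ≈ 56.9 °C

Heat gained plus heat lost sum to zero:
warm ice to 0 °C: 0.06569×2090×(0 − (-24.65)) = 3384.3; latent heat to melt: 0.06569×334000 = 21940; warm the meltwater: 274.58 T; seawater cools: 0.7705×3990×(T − 70.27) = 3074.3(T − 70.27)
3348.9 T = 216031 − 25325 = 190706
T ≈ 56.95 °C (positive, so assuming full melt was valid).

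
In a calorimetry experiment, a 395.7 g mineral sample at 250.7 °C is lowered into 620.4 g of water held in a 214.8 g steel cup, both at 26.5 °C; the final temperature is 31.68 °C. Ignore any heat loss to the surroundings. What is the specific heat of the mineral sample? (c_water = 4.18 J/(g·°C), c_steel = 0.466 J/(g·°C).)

c ≈ 0.161 J/(g·°C)

Taking heat into each body as positive, Σ m c ΔT = 0:
395.7×c×(31.68 − 250.7) + 620.4×4.18×(31.68 − 26.5) + 214.8×0.466×(31.68 − 26.5) = 0
-86666 c = -13952
c = -13952/-86666 ≈ 0.161 J/(g·°C)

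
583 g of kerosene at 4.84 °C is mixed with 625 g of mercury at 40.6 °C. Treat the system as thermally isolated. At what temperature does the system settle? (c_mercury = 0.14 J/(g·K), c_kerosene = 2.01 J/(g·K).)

T_f ≈ 7.3 °C

Heat lost by the mercury equals heat gained by the kerosene:
625×0.14×(40.6 − T) = 583×2.01×(T − 4.84)
87.5(40.6 − T) = 1171.8(T − 4.84)
1259.3 T = 9224.2  ⇒  T ≈ 7.32 °C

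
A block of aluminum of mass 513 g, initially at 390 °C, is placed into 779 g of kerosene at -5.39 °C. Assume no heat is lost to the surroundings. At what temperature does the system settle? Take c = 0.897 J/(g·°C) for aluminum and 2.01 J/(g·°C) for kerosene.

T_f ≈ 84.4 °C

Net heat exchanged in the isolated system is zero:
513×0.897×(T − 390) + 779×2.01×(T − (-5.39)) = 0
460.16(T − 390) + 1565.8(T − (-5.39)) = 0
(460.16 + 1565.8) T = 460.16×390 + 1565.8×(-5.39)
T = 171023/2026 ≈ 84.42 °C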